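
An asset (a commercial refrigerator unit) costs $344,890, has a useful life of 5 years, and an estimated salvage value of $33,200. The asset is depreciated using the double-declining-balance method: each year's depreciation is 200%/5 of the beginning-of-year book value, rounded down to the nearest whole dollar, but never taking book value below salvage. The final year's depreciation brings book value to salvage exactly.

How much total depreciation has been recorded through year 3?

$270,393

Depreciable base = $344,890 − $33,200 = $311,690.
Year 1: ⌊$344,890 × 200%/5⌋ = $137,956. Book value $206,934.
Year 2: ⌊$206,934 × 200%/5⌋ = $82,773. Book value $124,161.
Year 3: ⌊$124,161 × 200%/5⌋ = $49,664. Book value $74,497.
Accumulated through year 3 = $344,890 − $74,497 = $270,393.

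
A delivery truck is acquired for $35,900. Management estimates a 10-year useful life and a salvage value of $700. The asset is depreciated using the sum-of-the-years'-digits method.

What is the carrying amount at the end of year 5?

$10,300

Depreciable base = $35,900 − $700 = $35,200.
Sum of the years' digits = 10+9+8+7+6+5+4+3+2+1 = 55.
Year 1: $35,200 × 10/55 = $6,400. Book value $29,500.
Year 2: $35,200 × 9/55 = $5,760. Book value $23,740.
Year 3: $35,200 × 8/55 = $5,120. Book value $18,620.
Year 4: $35,200 × 7/55 = $4,480. Book value $14,140.
Year 5: $35,200 × 6/55 = $3,840. Book value $10,300.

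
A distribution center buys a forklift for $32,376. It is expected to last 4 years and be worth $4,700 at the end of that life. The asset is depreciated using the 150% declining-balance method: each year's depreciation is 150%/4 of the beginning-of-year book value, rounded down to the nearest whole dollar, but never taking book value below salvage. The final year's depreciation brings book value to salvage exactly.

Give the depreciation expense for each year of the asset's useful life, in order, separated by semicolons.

Depreciable base = $32,376 − $4,700 = $27,676.
Year 1: ⌊$32,376 × 150%/4⌋ = $12,141. Book value $20,235.
Year 2: ⌊$20,235 × 150%/4⌋ = $7,588. Book value $12,647.
Year 3: ⌊$12,647 × 150%/4⌋ = $4,742. Book value $7,905.
Year 4 (final): $7,905 − $4,700 = $3,205. Book value $4,700.

$12,141; $7,588; $4,742; $3,205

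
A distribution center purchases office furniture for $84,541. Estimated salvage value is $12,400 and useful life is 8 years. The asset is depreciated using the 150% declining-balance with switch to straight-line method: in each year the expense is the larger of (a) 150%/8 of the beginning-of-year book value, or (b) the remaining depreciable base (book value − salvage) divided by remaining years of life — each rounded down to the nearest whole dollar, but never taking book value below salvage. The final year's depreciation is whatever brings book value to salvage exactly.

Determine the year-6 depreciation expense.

Depreciable base = $84,541 − $12,400 = $72,141.
Year 1: DB = ⌊$84,541 × 150%/8⌋ = $15,851; SL = ⌊$72,141/8⌋ = $9,017 → take DB $15,851. Book value $68,690.
Year 2: DB = ⌊$68,690 × 150%/8⌋ = $12,879; SL = ⌊$56,290/7⌋ = $8,041 → take DB $12,879. Book value $55,811.
Year 3: DB = ⌊$55,811 × 150%/8⌋ = $10,464; SL = ⌊$43,411/6⌋ = $7,235 → take DB $10,464. Book value $45,347.
Year 4: DB = ⌊$45,347 × 150%/8⌋ = $8,502; SL = ⌊$32,947/5⌋ = $6,589 → take DB $8,502. Book value $36,845.
Year 5: DB = ⌊$36,845 × 150%/8⌋ = $6,908; SL = ⌊$24,445/4⌋ = $6,111 → take DB $6,908. Book value $29,937.
Year 6: DB = ⌊$29,937 × 150%/8⌋ = $5,613; SL = ⌊$17,537/3⌋ = $5,845 → take SL $5,845. Book value $24,092.

$5,845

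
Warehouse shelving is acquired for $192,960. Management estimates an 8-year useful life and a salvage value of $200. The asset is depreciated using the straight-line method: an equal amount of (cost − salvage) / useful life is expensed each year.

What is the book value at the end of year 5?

$72,485

Depreciable base = $192,960 − $200 = $192,760.
Annual expense = $192,760 / 8 = $24,095.
End of year 1: book value $168,865.
End of year 2: book value $144,770.
End of year 3: book value $120,675.
End of year 4: book value $96,580.
End of year 5: book value $72,485.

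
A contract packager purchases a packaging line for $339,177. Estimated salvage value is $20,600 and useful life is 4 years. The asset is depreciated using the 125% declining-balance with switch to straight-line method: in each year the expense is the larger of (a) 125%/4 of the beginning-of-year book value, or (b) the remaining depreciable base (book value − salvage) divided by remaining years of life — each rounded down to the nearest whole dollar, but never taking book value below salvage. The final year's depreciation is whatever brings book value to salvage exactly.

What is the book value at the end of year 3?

Depreciable base = $339,177 − $20,600 = $318,577.
Year 1: DB = ⌊$339,177 × 125%/4⌋ = $105,992; SL = ⌊$318,577/4⌋ = $79,644 → take DB $105,992. Book value $233,185.
Year 2: DB = ⌊$233,185 × 125%/4⌋ = $72,870; SL = ⌊$212,585/3⌋ = $70,861 → take DB $72,870. Book value $160,315.
Year 3: DB = ⌊$160,315 × 125%/4⌋ = $50,098; SL = ⌊$139,715/2⌋ = $69,857 → take SL $69,857. Book value $90,458.

$90,458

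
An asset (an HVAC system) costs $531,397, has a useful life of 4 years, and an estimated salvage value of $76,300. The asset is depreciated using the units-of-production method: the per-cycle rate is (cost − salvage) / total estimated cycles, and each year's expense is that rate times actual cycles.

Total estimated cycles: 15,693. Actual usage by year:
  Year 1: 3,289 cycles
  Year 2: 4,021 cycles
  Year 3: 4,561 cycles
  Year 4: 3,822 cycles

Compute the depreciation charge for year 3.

$132,269

Depreciable base = $531,397 − $76,300 = $455,097.
Rate = $455,097 / 15,693 cycles = $29 per cycle.
Year 1: 3,289 × $29 = $95,381. Book value $436,016.
Year 2: 4,021 × $29 = $116,609. Book value $319,407.
Year 3: 4,561 × $29 = $132,269. Book value $187,138.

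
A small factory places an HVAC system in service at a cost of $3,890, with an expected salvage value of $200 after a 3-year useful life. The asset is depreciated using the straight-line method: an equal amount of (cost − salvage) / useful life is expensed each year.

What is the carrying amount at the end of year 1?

$2,660

Depreciable base = $3,890 − $200 = $3,690.
Annual expense = $3,690 / 3 = $1,230.
End of year 1: book value $2,660.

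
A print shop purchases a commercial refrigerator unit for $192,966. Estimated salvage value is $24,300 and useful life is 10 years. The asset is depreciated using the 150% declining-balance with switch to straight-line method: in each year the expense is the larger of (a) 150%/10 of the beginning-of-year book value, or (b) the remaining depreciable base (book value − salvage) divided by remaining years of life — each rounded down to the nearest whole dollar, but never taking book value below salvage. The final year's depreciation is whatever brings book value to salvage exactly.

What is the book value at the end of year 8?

Depreciable base = $192,966 − $24,300 = $168,666.
Year 1: DB = ⌊$192,966 × 150%/10⌋ = $28,944; SL = ⌊$168,666/10⌋ = $16,866 → take DB $28,944. Book value $164,022.
Year 2: DB = ⌊$164,022 × 150%/10⌋ = $24,603; SL = ⌊$139,722/9⌋ = $15,524 → take DB $24,603. Book value $139,419.
Year 3: DB = ⌊$139,419 × 150%/10⌋ = $20,912; SL = ⌊$115,119/8⌋ = $14,389 → take DB $20,912. Book value $118,507.
Year 4: DB = ⌊$118,507 × 150%/10⌋ = $17,776; SL = ⌊$94,207/7⌋ = $13,458 → take DB $17,776. Book value $100,731.
Year 5: DB = ⌊$100,731 × 150%/10⌋ = $15,109; SL = ⌊$76,431/6⌋ = $12,738 → take DB $15,109. Book value $85,622.
Year 6: DB = ⌊$85,622 × 150%/10⌋ = $12,843; SL = ⌊$61,322/5⌋ = $12,264 → take DB $12,843. Book value $72,779.
Year 7: DB = ⌊$72,779 × 150%/10⌋ = $10,916; SL = ⌊$48,479/4⌋ = $12,119 → take SL $12,119. Book value $60,660.
Year 8: DB = ⌊$60,660 × 150%/10⌋ = $9,099; SL = ⌊$36,360/3⌋ = $12,120 → take SL $12,120. Book value $48,540.

$48,540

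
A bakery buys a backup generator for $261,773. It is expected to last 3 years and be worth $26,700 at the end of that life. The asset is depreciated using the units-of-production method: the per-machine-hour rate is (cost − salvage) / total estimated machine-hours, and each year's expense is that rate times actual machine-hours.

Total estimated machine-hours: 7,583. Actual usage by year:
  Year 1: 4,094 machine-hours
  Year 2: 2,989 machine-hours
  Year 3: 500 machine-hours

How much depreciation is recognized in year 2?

$92,659

Depreciable base = $261,773 − $26,700 = $235,073.
Rate = $235,073 / 7,583 machine-hours = $31 per machine-hour.
Year 1: 4,094 × $31 = $126,914. Book value $134,859.
Year 2: 2,989 × $31 = $92,659. Book value $42,200.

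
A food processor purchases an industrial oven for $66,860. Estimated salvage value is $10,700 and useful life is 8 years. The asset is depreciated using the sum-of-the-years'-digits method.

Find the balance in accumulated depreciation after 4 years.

Depreciable base = $66,860 − $10,700 = $56,160.
Sum of the years' digits = 8+7+6+5+4+3+2+1 = 36.
Year 1: $56,160 × 8/36 = $12,480. Book value $54,380.
Year 2: $56,160 × 7/36 = $10,920. Book value $43,460.
Year 3: $56,160 × 6/36 = $9,360. Book value $34,100.
Year 4: $56,160 × 5/36 = $7,800. Book value $26,300.
Accumulated through year 4 = $66,860 − $26,300 = $40,560.

$40,560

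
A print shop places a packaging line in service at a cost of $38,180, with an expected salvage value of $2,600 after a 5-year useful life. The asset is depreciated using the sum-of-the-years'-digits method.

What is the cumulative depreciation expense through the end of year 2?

Depreciable base = $38,180 − $2,600 = $35,580.
Sum of the years' digits = 5+4+3+2+1 = 15.
Year 1: $35,580 × 5/15 = $11,860. Book value $26,320.
Year 2: $35,580 × 4/15 = $9,488. Book value $16,832.
Accumulated through year 2 = $38,180 − $16,832 = $21,348.

$21,348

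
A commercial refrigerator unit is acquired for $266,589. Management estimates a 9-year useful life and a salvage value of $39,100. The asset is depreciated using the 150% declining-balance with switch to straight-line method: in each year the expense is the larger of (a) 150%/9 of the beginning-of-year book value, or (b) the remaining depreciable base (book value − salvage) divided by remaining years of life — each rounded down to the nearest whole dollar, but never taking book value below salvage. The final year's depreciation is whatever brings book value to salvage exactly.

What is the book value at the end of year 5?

$107,138

Depreciable base = $266,589 − $39,100 = $227,489.
Year 1: DB = ⌊$266,589 × 150%/9⌋ = $44,431; SL = ⌊$227,489/9⌋ = $25,276 → take DB $44,431. Book value $222,158.
Year 2: DB = ⌊$222,158 × 150%/9⌋ = $37,026; SL = ⌊$183,058/8⌋ = $22,882 → take DB $37,026. Book value $185,132.
Year 3: DB = ⌊$185,132 × 150%/9⌋ = $30,855; SL = ⌊$146,032/7⌋ = $20,861 → take DB $30,855. Book value $154,277.
Year 4: DB = ⌊$154,277 × 150%/9⌋ = $25,712; SL = ⌊$115,177/6⌋ = $19,196 → take DB $25,712. Book value $128,565.
Year 5: DB = ⌊$128,565 × 150%/9⌋ = $21,427; SL = ⌊$89,465/5⌋ = $17,893 → take DB $21,427. Book value $107,138.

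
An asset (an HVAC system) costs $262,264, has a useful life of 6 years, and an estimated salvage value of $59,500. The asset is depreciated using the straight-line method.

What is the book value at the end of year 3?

Depreciable base = $262,264 − $59,500 = $202,764.
Annual expense = $202,764 / 6 = $33,794.
End of year 1: book value $228,470.
End of year 2: book value $194,676.
End of year 3: book value $160,882.

$160,882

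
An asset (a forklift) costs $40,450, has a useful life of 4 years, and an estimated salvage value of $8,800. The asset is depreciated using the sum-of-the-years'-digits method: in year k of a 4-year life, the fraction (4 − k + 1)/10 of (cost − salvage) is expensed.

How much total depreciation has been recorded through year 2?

Depreciable base = $40,450 − $8,800 = $31,650.
Sum of the years' digits = 4+3+2+1 = 10.
Year 1: $31,650 × 4/10 = $12,660. Book value $27,790.
Year 2: $31,650 × 3/10 = $9,495. Book value $18,295.
Accumulated through year 2 = $40,450 − $18,295 = $22,155.

$22,155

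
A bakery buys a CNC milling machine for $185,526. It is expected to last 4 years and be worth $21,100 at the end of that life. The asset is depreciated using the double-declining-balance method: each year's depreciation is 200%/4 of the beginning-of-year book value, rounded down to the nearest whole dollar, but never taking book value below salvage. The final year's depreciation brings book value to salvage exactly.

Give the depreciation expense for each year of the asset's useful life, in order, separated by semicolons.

Depreciable base = $185,526 − $21,100 = $164,426.
Year 1: ⌊$185,526 × 200%/4⌋ = $92,763. Book value $92,763.
Year 2: ⌊$92,763 × 200%/4⌋ = $46,381. Book value $46,382.
Year 3: ⌊$46,382 × 200%/4⌋ = $23,191. Book value $23,191.
Year 4 (final): $23,191 − $21,100 = $2,091. Book value $21,100.

$92,763; $46,381; $23,191; $2,091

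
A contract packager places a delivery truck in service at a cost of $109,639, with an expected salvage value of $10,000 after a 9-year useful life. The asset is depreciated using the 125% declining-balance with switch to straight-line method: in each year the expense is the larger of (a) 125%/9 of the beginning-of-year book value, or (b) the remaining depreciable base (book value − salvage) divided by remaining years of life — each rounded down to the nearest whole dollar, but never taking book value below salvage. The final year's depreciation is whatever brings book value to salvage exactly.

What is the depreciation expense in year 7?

Depreciable base = $109,639 − $10,000 = $99,639.
Year 1: DB = ⌊$109,639 × 125%/9⌋ = $15,227; SL = ⌊$99,639/9⌋ = $11,071 → take DB $15,227. Book value $94,412.
Year 2: DB = ⌊$94,412 × 125%/9⌋ = $13,112; SL = ⌊$84,412/8⌋ = $10,551 → take DB $13,112. Book value $81,300.
Year 3: DB = ⌊$81,300 × 125%/9⌋ = $11,291; SL = ⌊$71,300/7⌋ = $10,185 → take DB $11,291. Book value $70,009.
Year 4: DB = ⌊$70,009 × 125%/9⌋ = $9,723; SL = ⌊$60,009/6⌋ = $10,001 → take SL $10,001. Book value $60,008.
Year 5: DB = ⌊$60,008 × 125%/9⌋ = $8,334; SL = ⌊$50,008/5⌋ = $10,001 → take SL $10,001. Book value $50,007.
Year 6: DB = ⌊$50,007 × 125%/9⌋ = $6,945; SL = ⌊$40,007/4⌋ = $10,001 → take SL $10,001. Book value $40,006.
Year 7: DB = ⌊$40,006 × 125%/9⌋ = $5,556; SL = ⌊$30,006/3⌋ = $10,002 → take SL $10,002. Book value $30,004.

$10,002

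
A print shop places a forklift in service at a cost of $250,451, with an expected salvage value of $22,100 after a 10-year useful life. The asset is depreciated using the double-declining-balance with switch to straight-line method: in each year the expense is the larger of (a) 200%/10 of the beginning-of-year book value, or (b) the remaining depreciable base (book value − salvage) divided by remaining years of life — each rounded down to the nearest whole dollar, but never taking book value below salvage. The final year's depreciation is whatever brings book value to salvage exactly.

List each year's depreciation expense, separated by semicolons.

$50,090; $40,072; $32,057; $25,646; $20,517; $16,413; $13,131; $10,505; $9,960; $9,960

Depreciable base = $250,451 − $22,100 = $228,351.
Year 1: DB = ⌊$250,451 × 200%/10⌋ = $50,090; SL = ⌊$228,351/10⌋ = $22,835 → take DB $50,090. Book value $200,361.
Year 2: DB = ⌊$200,361 × 200%/10⌋ = $40,072; SL = ⌊$178,261/9⌋ = $19,806 → take DB $40,072. Book value $160,289.
Year 3: DB = ⌊$160,289 × 200%/10⌋ = $32,057; SL = ⌊$138,189/8⌋ = $17,273 → take DB $32,057. Book value $128,232.
Year 4: DB = ⌊$128,232 × 200%/10⌋ = $25,646; SL = ⌊$106,132/7⌋ = $15,161 → take DB $25,646. Book value $102,586.
Year 5: DB = ⌊$102,586 × 200%/10⌋ = $20,517; SL = ⌊$80,486/6⌋ = $13,414 → take DB $20,517. Book value $82,069.
Year 6: DB = ⌊$82,069 × 200%/10⌋ = $16,413; SL = ⌊$59,969/5⌋ = $11,993 → take DB $16,413. Book value $65,656.
Year 7: DB = ⌊$65,656 × 200%/10⌋ = $13,131; SL = ⌊$43,556/4⌋ = $10,889 → take DB $13,131. Book value $52,525.
Year 8: DB = ⌊$52,525 × 200%/10⌋ = $10,505; SL = ⌊$30,425/3⌋ = $10,141 → take DB $10,505. Book value $42,020.
Year 9: DB = ⌊$42,020 × 200%/10⌋ = $8,404; SL = ⌊$19,920/2⌋ = $9,960 → take SL $9,960. Book value $32,060.
Year 10 (final): $32,060 − $22,100 = $9,960. Book value $22,100.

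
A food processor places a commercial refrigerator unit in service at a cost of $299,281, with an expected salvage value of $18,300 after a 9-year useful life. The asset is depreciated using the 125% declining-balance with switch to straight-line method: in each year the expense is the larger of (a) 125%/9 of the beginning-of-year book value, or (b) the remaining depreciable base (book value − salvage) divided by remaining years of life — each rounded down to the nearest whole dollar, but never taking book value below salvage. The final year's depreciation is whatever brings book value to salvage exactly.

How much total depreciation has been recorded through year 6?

Depreciable base = $299,281 − $18,300 = $280,981.
Year 1: DB = ⌊$299,281 × 125%/9⌋ = $41,566; SL = ⌊$280,981/9⌋ = $31,220 → take DB $41,566. Book value $257,715.
Year 2: DB = ⌊$257,715 × 125%/9⌋ = $35,793; SL = ⌊$239,415/8⌋ = $29,926 → take DB $35,793. Book value $221,922.
Year 3: DB = ⌊$221,922 × 125%/9⌋ = $30,822; SL = ⌊$203,622/7⌋ = $29,088 → take DB $30,822. Book value $191,100.
Year 4: DB = ⌊$191,100 × 125%/9⌋ = $26,541; SL = ⌊$172,800/6⌋ = $28,800 → take SL $28,800. Book value $162,300.
Year 5: DB = ⌊$162,300 × 125%/9⌋ = $22,541; SL = ⌊$144,000/5⌋ = $28,800 → take SL $28,800. Book value $133,500.
Year 6: DB = ⌊$133,500 × 125%/9⌋ = $18,541; SL = ⌊$115,200/4⌋ = $28,800 → take SL $28,800. Book value $104,700.
Accumulated through year 6 = $299,281 − $104,700 = $194,581.

$194,581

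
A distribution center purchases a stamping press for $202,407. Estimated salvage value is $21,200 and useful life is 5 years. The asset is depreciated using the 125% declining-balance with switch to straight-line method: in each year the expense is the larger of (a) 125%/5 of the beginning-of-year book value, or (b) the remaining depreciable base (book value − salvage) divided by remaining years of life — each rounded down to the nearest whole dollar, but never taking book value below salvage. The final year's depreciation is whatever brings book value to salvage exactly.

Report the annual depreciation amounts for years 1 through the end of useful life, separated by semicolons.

Depreciable base = $202,407 − $21,200 = $181,207.
Year 1: DB = ⌊$202,407 × 125%/5⌋ = $50,601; SL = ⌊$181,207/5⌋ = $36,241 → take DB $50,601. Book value $151,806.
Year 2: DB = ⌊$151,806 × 125%/5⌋ = $37,951; SL = ⌊$130,606/4⌋ = $32,651 → take DB $37,951. Book value $113,855.
Year 3: DB = ⌊$113,855 × 125%/5⌋ = $28,463; SL = ⌊$92,655/3⌋ = $30,885 → take SL $30,885. Book value $82,970.
Year 4: DB = ⌊$82,970 × 125%/5⌋ = $20,742; SL = ⌊$61,770/2⌋ = $30,885 → take SL $30,885. Book value $52,085.
Year 5 (final): $52,085 − $21,200 = $30,885. Book value $21,200.

$50,601; $37,951; $30,885; $30,885; $30,885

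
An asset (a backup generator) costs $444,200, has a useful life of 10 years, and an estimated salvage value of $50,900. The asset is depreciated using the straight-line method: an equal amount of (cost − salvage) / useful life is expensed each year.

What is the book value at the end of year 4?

$286,880

Depreciable base = $444,200 − $50,900 = $393,300.
Annual expense = $393,300 / 10 = $39,330.
End of year 1: book value $404,870.
End of year 2: book value $365,540.
End of year 3: book value $326,210.
End of year 4: book value $286,880.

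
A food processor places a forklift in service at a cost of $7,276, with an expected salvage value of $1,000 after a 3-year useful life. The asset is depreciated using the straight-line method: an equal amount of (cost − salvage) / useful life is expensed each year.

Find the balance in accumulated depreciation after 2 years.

$4,184

Depreciable base = $7,276 − $1,000 = $6,276.
Annual expense = $6,276 / 3 = $2,092.
End of year 1: book value $5,184.
End of year 2: book value $3,092.
Accumulated through year 2 = $7,276 − $3,092 = $4,184.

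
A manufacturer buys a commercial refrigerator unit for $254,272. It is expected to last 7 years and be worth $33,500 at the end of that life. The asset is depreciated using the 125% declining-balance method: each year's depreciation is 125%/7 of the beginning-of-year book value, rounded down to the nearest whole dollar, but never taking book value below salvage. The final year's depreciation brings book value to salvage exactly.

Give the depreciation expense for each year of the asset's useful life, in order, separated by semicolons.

Depreciable base = $254,272 − $33,500 = $220,772.
Year 1: ⌊$254,272 × 125%/7⌋ = $45,405. Book value $208,867.
Year 2: ⌊$208,867 × 125%/7⌋ = $37,297. Book value $171,570.
Year 3: ⌊$171,570 × 125%/7⌋ = $30,637. Book value $140,933.
Year 4: ⌊$140,933 × 125%/7⌋ = $25,166. Book value $115,767.
Year 5: ⌊$115,767 × 125%/7⌋ = $20,672. Book value $95,095.
Year 6: ⌊$95,095 × 125%/7⌋ = $16,981. Book value $78,114.
Year 7 (final): $78,114 − $33,500 = $44,614. Book value $33,500.

$45,405; $37,297; $30,637; $25,166; $20,672; $16,981; $44,614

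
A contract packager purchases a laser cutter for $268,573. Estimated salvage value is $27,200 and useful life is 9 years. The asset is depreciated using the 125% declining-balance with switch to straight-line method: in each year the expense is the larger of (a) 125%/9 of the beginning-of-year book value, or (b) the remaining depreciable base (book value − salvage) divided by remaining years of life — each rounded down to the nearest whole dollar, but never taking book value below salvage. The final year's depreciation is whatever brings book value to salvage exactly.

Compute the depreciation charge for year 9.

$24,049

Depreciable base = $268,573 − $27,200 = $241,373.
Year 1: DB = ⌊$268,573 × 125%/9⌋ = $37,301; SL = ⌊$241,373/9⌋ = $26,819 → take DB $37,301. Book value $231,272.
Year 2: DB = ⌊$231,272 × 125%/9⌋ = $32,121; SL = ⌊$204,072/8⌋ = $25,509 → take DB $32,121. Book value $199,151.
Year 3: DB = ⌊$199,151 × 125%/9⌋ = $27,659; SL = ⌊$171,951/7⌋ = $24,564 → take DB $27,659. Book value $171,492.
Year 4: DB = ⌊$171,492 × 125%/9⌋ = $23,818; SL = ⌊$144,292/6⌋ = $24,048 → take SL $24,048. Book value $147,444.
Year 5: DB = ⌊$147,444 × 125%/9⌋ = $20,478; SL = ⌊$120,244/5⌋ = $24,048 → take SL $24,048. Book value $123,396.
Year 6: DB = ⌊$123,396 × 125%/9⌋ = $17,138; SL = ⌊$96,196/4⌋ = $24,049 → take SL $24,049. Book value $99,347.
Year 7: DB = ⌊$99,347 × 125%/9⌋ = $13,798; SL = ⌊$72,147/3⌋ = $24,049 → take SL $24,049. Book value $75,298.
Year 8: DB = ⌊$75,298 × 125%/9⌋ = $10,458; SL = ⌊$48,098/2⌋ = $24,049 → take SL $24,049. Book value $51,249.
Year 9 (final): $51,249 − $27,200 = $24,049. Book value $27,200.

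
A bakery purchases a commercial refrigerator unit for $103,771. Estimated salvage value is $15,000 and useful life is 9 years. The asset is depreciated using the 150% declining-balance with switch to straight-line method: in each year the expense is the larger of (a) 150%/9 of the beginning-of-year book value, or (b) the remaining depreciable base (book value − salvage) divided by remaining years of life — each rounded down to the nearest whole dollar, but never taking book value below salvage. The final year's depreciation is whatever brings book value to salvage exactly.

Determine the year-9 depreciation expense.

$6,585

Depreciable base = $103,771 − $15,000 = $88,771.
Year 1: DB = ⌊$103,771 × 150%/9⌋ = $17,295; SL = ⌊$88,771/9⌋ = $9,863 → take DB $17,295. Book value $86,476.
Year 2: DB = ⌊$86,476 × 150%/9⌋ = $14,412; SL = ⌊$71,476/8⌋ = $8,934 → take DB $14,412. Book value $72,064.
Year 3: DB = ⌊$72,064 × 150%/9⌋ = $12,010; SL = ⌊$57,064/7⌋ = $8,152 → take DB $12,010. Book value $60,054.
Year 4: DB = ⌊$60,054 × 150%/9⌋ = $10,009; SL = ⌊$45,054/6⌋ = $7,509 → take DB $10,009. Book value $50,045.
Year 5: DB = ⌊$50,045 × 150%/9⌋ = $8,340; SL = ⌊$35,045/5⌋ = $7,009 → take DB $8,340. Book value $41,705.
Year 6: DB = ⌊$41,705 × 150%/9⌋ = $6,950; SL = ⌊$26,705/4⌋ = $6,676 → take DB $6,950. Book value $34,755.
Year 7: DB = ⌊$34,755 × 150%/9⌋ = $5,792; SL = ⌊$19,755/3⌋ = $6,585 → take SL $6,585. Book value $28,170.
Year 8: DB = ⌊$28,170 × 150%/9⌋ = $4,695; SL = ⌊$13,170/2⌋ = $6,585 → take SL $6,585. Book value $21,585.
Year 9 (final): $21,585 − $15,000 = $6,585. Book value $15,000.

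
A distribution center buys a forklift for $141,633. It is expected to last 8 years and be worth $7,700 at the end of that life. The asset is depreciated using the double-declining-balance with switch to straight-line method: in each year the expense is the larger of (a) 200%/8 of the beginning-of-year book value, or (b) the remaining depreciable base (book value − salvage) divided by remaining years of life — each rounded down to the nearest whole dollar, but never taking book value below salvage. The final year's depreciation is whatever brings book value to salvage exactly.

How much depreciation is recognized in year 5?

Depreciable base = $141,633 − $7,700 = $133,933.
Year 1: DB = ⌊$141,633 × 200%/8⌋ = $35,408; SL = ⌊$133,933/8⌋ = $16,741 → take DB $35,408. Book value $106,225.
Year 2: DB = ⌊$106,225 × 200%/8⌋ = $26,556; SL = ⌊$98,525/7⌋ = $14,075 → take DB $26,556. Book value $79,669.
Year 3: DB = ⌊$79,669 × 200%/8⌋ = $19,917; SL = ⌊$71,969/6⌋ = $11,994 → take DB $19,917. Book value $59,752.
Year 4: DB = ⌊$59,752 × 200%/8⌋ = $14,938; SL = ⌊$52,052/5⌋ = $10,410 → take DB $14,938. Book value $44,814.
Year 5: DB = ⌊$44,814 × 200%/8⌋ = $11,203; SL = ⌊$37,114/4⌋ = $9,278 → take DB $11,203. Book value $33,611.

$11,203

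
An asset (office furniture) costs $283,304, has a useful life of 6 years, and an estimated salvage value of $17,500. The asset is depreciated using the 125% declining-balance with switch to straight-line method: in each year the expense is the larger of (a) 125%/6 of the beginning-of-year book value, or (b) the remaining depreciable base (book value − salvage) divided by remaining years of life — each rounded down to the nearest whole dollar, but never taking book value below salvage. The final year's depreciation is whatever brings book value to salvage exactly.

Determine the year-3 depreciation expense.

Depreciable base = $283,304 − $17,500 = $265,804.
Year 1: DB = ⌊$283,304 × 125%/6⌋ = $59,021; SL = ⌊$265,804/6⌋ = $44,300 → take DB $59,021. Book value $224,283.
Year 2: DB = ⌊$224,283 × 125%/6⌋ = $46,725; SL = ⌊$206,783/5⌋ = $41,356 → take DB $46,725. Book value $177,558.
Year 3: DB = ⌊$177,558 × 125%/6⌋ = $36,991; SL = ⌊$160,058/4⌋ = $40,014 → take SL $40,014. Book value $137,544.

$40,014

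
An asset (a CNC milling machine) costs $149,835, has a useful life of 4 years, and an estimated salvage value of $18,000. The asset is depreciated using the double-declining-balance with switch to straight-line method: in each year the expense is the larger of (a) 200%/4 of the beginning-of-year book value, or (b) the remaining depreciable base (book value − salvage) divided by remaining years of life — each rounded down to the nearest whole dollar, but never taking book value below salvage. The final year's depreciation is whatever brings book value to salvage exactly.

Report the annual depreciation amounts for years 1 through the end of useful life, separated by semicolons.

$74,917; $37,459; $18,729; $730

Depreciable base = $149,835 − $18,000 = $131,835.
Year 1: DB = ⌊$149,835 × 200%/4⌋ = $74,917; SL = ⌊$131,835/4⌋ = $32,958 → take DB $74,917. Book value $74,918.
Year 2: DB = ⌊$74,918 × 200%/4⌋ = $37,459; SL = ⌊$56,918/3⌋ = $18,972 → take DB $37,459. Book value $37,459.
Year 3: DB = ⌊$37,459 × 200%/4⌋ = $18,729; SL = ⌊$19,459/2⌋ = $9,729 → take DB $18,729. Book value $18,730.
Year 4 (final): $18,730 − $18,000 = $730. Book value $18,000.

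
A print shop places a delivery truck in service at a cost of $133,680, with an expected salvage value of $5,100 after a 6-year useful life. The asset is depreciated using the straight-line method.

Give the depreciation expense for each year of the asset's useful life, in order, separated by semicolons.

Depreciable base = $133,680 − $5,100 = $128,580.
Annual expense = $128,580 / 6 = $21,430.
End of year 1: book value $112,250.
End of year 2: book value $90,820.
End of year 3: book value $69,390.
End of year 4: book value $47,960.
End of year 5: book value $26,530.
End of year 6: book value $5,100.

$21,430; $21,430; $21,430; $21,430; $21,430; $21,430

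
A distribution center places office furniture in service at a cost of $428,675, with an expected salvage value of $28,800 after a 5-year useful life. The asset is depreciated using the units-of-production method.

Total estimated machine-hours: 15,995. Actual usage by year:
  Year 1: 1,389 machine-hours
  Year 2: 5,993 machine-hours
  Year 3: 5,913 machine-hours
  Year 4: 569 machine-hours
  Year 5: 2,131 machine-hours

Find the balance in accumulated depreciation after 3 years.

$332,375

Depreciable base = $428,675 − $28,800 = $399,875.
Rate = $399,875 / 15,995 machine-hours = $25 per machine-hour.
Year 1: 1,389 × $25 = $34,725. Book value $393,950.
Year 2: 5,993 × $25 = $149,825. Book value $244,125.
Year 3: 5,913 × $25 = $147,825. Book value $96,300.
Accumulated through year 3 = $428,675 − $96,300 = $332,375.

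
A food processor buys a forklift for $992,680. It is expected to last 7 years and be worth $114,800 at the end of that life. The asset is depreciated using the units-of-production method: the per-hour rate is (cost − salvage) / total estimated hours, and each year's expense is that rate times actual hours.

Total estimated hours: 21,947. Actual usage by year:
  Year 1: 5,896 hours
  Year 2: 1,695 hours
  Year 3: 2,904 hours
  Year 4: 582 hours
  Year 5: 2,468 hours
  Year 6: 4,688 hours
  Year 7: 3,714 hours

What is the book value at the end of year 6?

Depreciable base = $992,680 − $114,800 = $877,880.
Rate = $877,880 / 21,947 hours = $40 per hour.
Year 1: 5,896 × $40 = $235,840. Book value $756,840.
Year 2: 1,695 × $40 = $67,800. Book value $689,040.
Year 3: 2,904 × $40 = $116,160. Book value $572,880.
Year 4: 582 × $40 = $23,280. Book value $549,600.
Year 5: 2,468 × $40 = $98,720. Book value $450,880.
Year 6: 4,688 × $40 = $187,520. Book value $263,360.

$263,360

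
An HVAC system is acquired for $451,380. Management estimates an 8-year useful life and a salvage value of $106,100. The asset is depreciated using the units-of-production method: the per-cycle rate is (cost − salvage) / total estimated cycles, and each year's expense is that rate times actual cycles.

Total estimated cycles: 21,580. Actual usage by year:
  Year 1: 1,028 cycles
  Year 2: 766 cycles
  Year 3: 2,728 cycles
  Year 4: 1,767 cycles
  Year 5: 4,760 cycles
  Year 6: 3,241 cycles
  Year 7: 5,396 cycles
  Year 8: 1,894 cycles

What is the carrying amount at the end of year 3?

$379,028

Depreciable base = $451,380 − $106,100 = $345,280.
Rate = $345,280 / 21,580 cycles = $16 per cycle.
Year 1: 1,028 × $16 = $16,448. Book value $434,932.
Year 2: 766 × $16 = $12,256. Book value $422,676.
Year 3: 2,728 × $16 = $43,648. Book value $379,028.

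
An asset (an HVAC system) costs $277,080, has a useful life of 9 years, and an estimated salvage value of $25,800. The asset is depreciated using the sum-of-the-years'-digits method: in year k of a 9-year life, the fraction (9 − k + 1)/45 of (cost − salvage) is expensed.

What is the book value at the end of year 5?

$81,640

Depreciable base = $277,080 − $25,800 = $251,280.
Sum of the years' digits = 9+8+7+6+5+4+3+2+1 = 45.
Year 1: $251,280 × 9/45 = $50,256. Book value $226,824.
Year 2: $251,280 × 8/45 = $44,672. Book value $182,152.
Year 3: $251,280 × 7/45 = $39,088. Book value $143,064.
Year 4: $251,280 × 6/45 = $33,504. Book value $109,560.
Year 5: $251,280 × 5/45 = $27,920. Book value $81,640.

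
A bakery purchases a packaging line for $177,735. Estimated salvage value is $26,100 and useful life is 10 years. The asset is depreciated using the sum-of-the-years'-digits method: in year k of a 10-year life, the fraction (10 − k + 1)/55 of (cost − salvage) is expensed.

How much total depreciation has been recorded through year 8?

$143,364

Depreciable base = $177,735 − $26,100 = $151,635.
Sum of the years' digits = 10+9+8+7+6+5+4+3+2+1 = 55.
Year 1: $151,635 × 10/55 = $27,570. Book value $150,165.
Year 2: $151,635 × 9/55 = $24,813. Book value $125,352.
Year 3: $151,635 × 8/55 = $22,056. Book value $103,296.
Year 4: $151,635 × 7/55 = $19,299. Book value $83,997.
Year 5: $151,635 × 6/55 = $16,542. Book value $67,455.
Year 6: $151,635 × 5/55 = $13,785. Book value $53,670.
Year 7: $151,635 × 4/55 = $11,028. Book value $42,642.
Year 8: $151,635 × 3/55 = $8,271. Book value $34,371.
Accumulated through year 8 = $177,735 − $34,371 = $143,364.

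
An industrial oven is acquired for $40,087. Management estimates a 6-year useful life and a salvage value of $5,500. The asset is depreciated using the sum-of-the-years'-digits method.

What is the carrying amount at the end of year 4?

$10,441

Depreciable base = $40,087 − $5,500 = $34,587.
Sum of the years' digits = 6+5+4+3+2+1 = 21.
Year 1: $34,587 × 6/21 = $9,882. Book value $30,205.
Year 2: $34,587 × 5/21 = $8,235. Book value $21,970.
Year 3: $34,587 × 4/21 = $6,588. Book value $15,382.
Year 4: $34,587 × 3/21 = $4,941. Book value $10,441.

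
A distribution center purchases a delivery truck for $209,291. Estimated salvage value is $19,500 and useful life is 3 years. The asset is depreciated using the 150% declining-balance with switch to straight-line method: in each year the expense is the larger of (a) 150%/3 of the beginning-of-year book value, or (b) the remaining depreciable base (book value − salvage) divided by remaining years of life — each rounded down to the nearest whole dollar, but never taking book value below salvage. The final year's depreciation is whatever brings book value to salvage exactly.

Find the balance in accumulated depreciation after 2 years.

$156,968

Depreciable base = $209,291 − $19,500 = $189,791.
Year 1: DB = ⌊$209,291 × 150%/3⌋ = $104,645; SL = ⌊$189,791/3⌋ = $63,263 → take DB $104,645. Book value $104,646.
Year 2: DB = ⌊$104,646 × 150%/3⌋ = $52,323; SL = ⌊$85,146/2⌋ = $42,573 → take DB $52,323. Book value $52,323.
Accumulated through year 2 = $209,291 − $52,323 = $156,968.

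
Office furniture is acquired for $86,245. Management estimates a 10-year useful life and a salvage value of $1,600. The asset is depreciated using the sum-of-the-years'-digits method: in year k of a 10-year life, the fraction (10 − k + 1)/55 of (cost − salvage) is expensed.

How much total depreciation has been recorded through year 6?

$69,255

Depreciable base = $86,245 − $1,600 = $84,645.
Sum of the years' digits = 10+9+8+7+6+5+4+3+2+1 = 55.
Year 1: $84,645 × 10/55 = $15,390. Book value $70,855.
Year 2: $84,645 × 9/55 = $13,851. Book value $57,004.
Year 3: $84,645 × 8/55 = $12,312. Book value $44,692.
Year 4: $84,645 × 7/55 = $10,773. Book value $33,919.
Year 5: $84,645 × 6/55 = $9,234. Book value $24,685.
Year 6: $84,645 × 5/55 = $7,695. Book value $16,990.
Accumulated through year 6 = $86,245 − $16,990 = $69,255.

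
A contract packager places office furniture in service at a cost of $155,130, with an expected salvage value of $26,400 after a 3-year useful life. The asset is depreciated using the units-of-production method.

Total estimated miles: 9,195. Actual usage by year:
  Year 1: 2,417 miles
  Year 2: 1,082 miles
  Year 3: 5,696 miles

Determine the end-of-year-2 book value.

Depreciable base = $155,130 − $26,400 = $128,730.
Rate = $128,730 / 9,195 miles = $14 per mile.
Year 1: 2,417 × $14 = $33,838. Book value $121,292.
Year 2: 1,082 × $14 = $15,148. Book value $106,144.

$106,144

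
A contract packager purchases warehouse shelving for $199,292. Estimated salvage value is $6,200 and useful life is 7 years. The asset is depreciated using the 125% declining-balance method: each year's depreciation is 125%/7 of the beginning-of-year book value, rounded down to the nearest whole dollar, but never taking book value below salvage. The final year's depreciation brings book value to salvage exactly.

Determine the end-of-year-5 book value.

$74,533

Depreciable base = $199,292 − $6,200 = $193,092.
Year 1: ⌊$199,292 × 125%/7⌋ = $35,587. Book value $163,705.
Year 2: ⌊$163,705 × 125%/7⌋ = $29,233. Book value $134,472.
Year 3: ⌊$134,472 × 125%/7⌋ = $24,012. Book value $110,460.
Year 4: ⌊$110,460 × 125%/7⌋ = $19,725. Book value $90,735.
Year 5: ⌊$90,735 × 125%/7⌋ = $16,202. Book value $74,533.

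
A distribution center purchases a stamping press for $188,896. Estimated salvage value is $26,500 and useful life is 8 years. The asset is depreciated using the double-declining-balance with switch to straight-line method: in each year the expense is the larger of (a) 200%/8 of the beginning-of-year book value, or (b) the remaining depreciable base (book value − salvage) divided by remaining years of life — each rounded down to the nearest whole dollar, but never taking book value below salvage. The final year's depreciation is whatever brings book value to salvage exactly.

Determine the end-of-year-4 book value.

Depreciable base = $188,896 − $26,500 = $162,396.
Year 1: DB = ⌊$188,896 × 200%/8⌋ = $47,224; SL = ⌊$162,396/8⌋ = $20,299 → take DB $47,224. Book value $141,672.
Year 2: DB = ⌊$141,672 × 200%/8⌋ = $35,418; SL = ⌊$115,172/7⌋ = $16,453 → take DB $35,418. Book value $106,254.
Year 3: DB = ⌊$106,254 × 200%/8⌋ = $26,563; SL = ⌊$79,754/6⌋ = $13,292 → take DB $26,563. Book value $79,691.
Year 4: DB = ⌊$79,691 × 200%/8⌋ = $19,922; SL = ⌊$53,191/5⌋ = $10,638 → take DB $19,922. Book value $59,769.

$59,769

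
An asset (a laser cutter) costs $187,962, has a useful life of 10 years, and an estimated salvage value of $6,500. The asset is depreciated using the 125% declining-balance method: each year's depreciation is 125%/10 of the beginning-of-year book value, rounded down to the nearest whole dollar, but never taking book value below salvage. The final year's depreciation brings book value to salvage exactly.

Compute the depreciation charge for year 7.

Depreciable base = $187,962 − $6,500 = $181,462.
Year 1: ⌊$187,962 × 125%/10⌋ = $23,495. Book value $164,467.
Year 2: ⌊$164,467 × 125%/10⌋ = $20,558. Book value $143,909.
Year 3: ⌊$143,909 × 125%/10⌋ = $17,988. Book value $125,921.
Year 4: ⌊$125,921 × 125%/10⌋ = $15,740. Book value $110,181.
Year 5: ⌊$110,181 × 125%/10⌋ = $13,772. Book value $96,409.
Year 6: ⌊$96,409 × 125%/10⌋ = $12,051. Book value $84,358.
Year 7: ⌊$84,358 × 125%/10⌋ = $10,544. Book value $73,814.

$10,544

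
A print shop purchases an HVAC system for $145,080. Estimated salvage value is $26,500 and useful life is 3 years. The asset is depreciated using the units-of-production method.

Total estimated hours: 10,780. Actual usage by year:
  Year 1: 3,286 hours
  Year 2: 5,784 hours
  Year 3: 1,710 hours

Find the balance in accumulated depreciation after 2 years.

$99,770

Depreciable base = $145,080 − $26,500 = $118,580.
Rate = $118,580 / 10,780 hours = $11 per hour.
Year 1: 3,286 × $11 = $36,146. Book value $108,934.
Year 2: 5,784 × $11 = $63,624. Book value $45,310.
Accumulated through year 2 = $145,080 − $45,310 = $99,770.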